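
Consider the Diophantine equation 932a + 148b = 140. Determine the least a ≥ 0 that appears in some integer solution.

20

gcd(932, 148) = 4  (932 = 6*148 + 44, 148 = 3*44 + 16, 44 = 2*16 + 12, 16 = 1*12 + 4, 12 = 3*4).
4 divides 140, so solutions exist.
Back-substituting, 932*(-10) + 148*(63) = 4.
Scale by 140/4 = 35: (a₀, b₀) = (-350, 2205).
General solution: a = -350 + 37t, b = 2205 - 233t for integer t.
a ≥ 0: smallest is -350 mod 37 = 20 (at t = 10), with b = -125.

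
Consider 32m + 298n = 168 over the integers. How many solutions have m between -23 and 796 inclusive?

gcd(298, 32) = 2.
By Bézout, 32×(28) + 298×(-3) = 2.
Particular solution: (117, -12).
General solution: m = 117 + 149t, n = -12 - 16t for integer t.
-23 ≤ 117 + 149t ≤ 796 gives t ∈ [0, 4], which is 5 values.

5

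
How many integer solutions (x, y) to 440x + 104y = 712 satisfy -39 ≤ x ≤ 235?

21

gcd(440, 104) = 8  (440 = 4×104 + 24, 104 = 4×24 + 8, 24 = 3×8).
Back-substituting, 440×(-4) + 104×(17) = 8.
Scale by 89: particular solution (-356, 1513); reduce x mod 13: (8, -27).
General solution: x = 8 + 13t, y = -27 - 55t for integer t.
-39 ≤ 8 + 13t ≤ 235 gives t ∈ [-3, 17], which is 21 values.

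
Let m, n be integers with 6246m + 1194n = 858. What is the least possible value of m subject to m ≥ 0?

68

gcd(6246, 1194) = 6.
6 divides 858, so solutions exist.
By Bézout, 6246×(13) + 1194×(-68) = 6.
Scale by 858/6 = 143: (m₀, n₀) = (1859, -9724).
General solution: m = 1859 + 199t, n = -9724 - 1041t for integer t.
m ≥ 0: smallest is 1859 mod 199 = 68 (at t = -9), with n = -355.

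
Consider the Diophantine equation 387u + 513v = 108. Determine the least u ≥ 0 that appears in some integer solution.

48

gcd(513, 387) = 9  (513 = 1*387 + 126, 387 = 3*126 + 9, 126 = 14*9).
9 divides 108, so solutions exist.
Back-substituting, 387*(4) + 513*(-3) = 9.
Scale by 108/9 = 12: (u₀, v₀) = (48, -36).
General solution: u = 48 + 57t, v = -36 - 43t for integer t.
u ≥ 0: smallest is 48 mod 57 = 48 (at t = 0), with v = -36.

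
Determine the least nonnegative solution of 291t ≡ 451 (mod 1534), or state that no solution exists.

gcd(1534, 291) = 1  (1534 = 5·291 + 79, 291 = 3·79 + 54, 79 = 1·54 + 25, 54 = 2·25 + 4, 25 = 6·4 + 1, 4 = 4·1).
1 divides 451, so solutions exist.
Back-substituting, 291·(-369) + 1534·(70) = 1.
So 291·(-369) ≡ 1 (mod 1534); multiply by 451: t ≡ -166419 (mod 1534).
Smallest nonnegative: t = -166419 mod 1534 = 787.

787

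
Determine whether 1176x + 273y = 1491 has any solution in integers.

gcd(1176, 273):
  1176 = 4·273 + 84
  273 = 3·84 + 21
  84 = 4·21
so gcd(1176, 273) = 21.
21 divides 1491, so integer solutions exist.

yes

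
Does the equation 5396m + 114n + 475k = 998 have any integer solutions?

gcd(5396, 114) = 38  (5396 = 47·114 + 38, 114 = 3·38).
gcd(38, 475) = 19.
19 does not divide 998 (remainder 10), so no integer solutions.

no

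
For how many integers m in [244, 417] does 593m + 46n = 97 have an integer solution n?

gcd(593, 46):
  593 = 12×46 + 41
  46 = 1×41 + 5
  41 = 8×5 + 1
  5 = 5×1
so gcd(593, 46) = 1.
Back-substitute for Bézout coefficients:
  1 = 41 - 8×5
  ... = 593×(9) + 46×(-116)
Scale by 97: particular solution (873, -11252); reduce m mod 46: (45, -578).
General solution: m = 45 + 46t, n = -578 - 593t for integer t.
244 ≤ 45 + 46t ≤ 417 gives t ∈ [5, 8], which is 4 values.

4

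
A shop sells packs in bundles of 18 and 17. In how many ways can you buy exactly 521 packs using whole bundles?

Need nonnegative integers with 18j + 17k = 521.
gcd(18, 17) = 1, and 18·(1) + 17·(-1) = 1.
So (j₀, k₀) = (521, -521); general j = 521 + 17t, k = -521 - 18t.
j ≥ 0 ⇒ t ≥ -30; k ≥ 0 ⇒ t ≤ -29. That's 2 values of t.

2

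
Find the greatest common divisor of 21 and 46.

gcd(46, 21):
  46 = 2*21 + 4
  21 = 5*4 + 1
  4 = 4*1
so gcd(46, 21) = 1.

1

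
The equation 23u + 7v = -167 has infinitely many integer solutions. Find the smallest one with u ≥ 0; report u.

4

gcd(23, 7) = 1.
1 divides -167, so solutions exist.
By Bézout, 23·(-3) + 7·(10) = 1.
Scale by -167/1 = -167: (u₀, v₀) = (501, -1670).
General solution: u = 501 + 7t, v = -1670 - 23t for integer t.
u ≥ 0: smallest is 501 mod 7 = 4 (at t = -71), with v = -37.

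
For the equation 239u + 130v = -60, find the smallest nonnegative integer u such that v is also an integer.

40

gcd(239, 130):
  239 = 1×130 + 109
  130 = 1×109 + 21
  109 = 5×21 + 4
  21 = 5×4 + 1
  4 = 4×1
so gcd(239, 130) = 1.
1 divides -60, so solutions exist.
Back-substitute for Bézout coefficients:
  1 = 21 - 5×4
  ... = 239×(-31) + 130×(57)
Scale by -60/1 = -60: (u₀, v₀) = (1860, -3420).
General solution: u = 1860 + 130t, v = -3420 - 239t for integer t.
u ≥ 0: smallest is 1860 mod 130 = 40 (at t = -14), with v = -74.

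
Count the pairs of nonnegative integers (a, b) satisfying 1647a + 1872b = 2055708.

6

gcd(1872, 1647):
  1872 = 1*1647 + 225
  1647 = 7*225 + 72
  225 = 3*72 + 9
  72 = 8*9
so gcd(1872, 1647) = 9.
Back-substitute for Bézout coefficients:
  9 = 225 - 3*72
  ... = 1647*(-25) + 1872*(22)
Scale by 228412: one solution is (-5710300, 5025064). Reduce a mod 208: (132, 982).
General: a = 132 + 208t, b = 982 - 183t.
a ≥ 0 ⇒ t ≥ 0; b ≥ 0 ⇒ t ≤ 5. So t ∈ [0, 5]: 6 solutions.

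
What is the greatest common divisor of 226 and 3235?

1

gcd(3235, 226) = 1  (3235 = 14×226 + 71, 226 = 3×71 + 13, 71 = 5×13 + 6, 13 = 2×6 + 1, 6 = 6×1).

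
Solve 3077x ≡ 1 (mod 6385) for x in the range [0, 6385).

gcd(6385, 3077) = 1.
By Bézout, 3077*(-2847) + 6385*(1372) = 1.
So 3077*-2847 ≡ 1 (mod 6385), and -2847 mod 6385 = 3538.

3538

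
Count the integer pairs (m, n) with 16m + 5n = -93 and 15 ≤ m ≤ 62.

10

gcd(16, 5) = 1  (16 = 3·5 + 1, 5 = 5·1).
Back-substituting, 16·(1) + 5·(-3) = 1.
Scale by -93: particular solution (-93, 279); reduce m mod 5: (2, -25).
General solution: m = 2 + 5t, n = -25 - 16t for integer t.
15 ≤ 2 + 5t ≤ 62 gives t ∈ [3, 12], which is 10 values.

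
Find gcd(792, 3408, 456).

gcd(3408, 792) = 24  (3408 = 4×792 + 240, 792 = 3×240 + 72, 240 = 3×72 + 24, 72 = 3×24).
gcd(24, 456) = 24.

24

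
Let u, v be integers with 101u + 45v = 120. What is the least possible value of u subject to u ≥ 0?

gcd(101, 45):
  101 = 2·45 + 11
  45 = 4·11 + 1
  11 = 11·1
so gcd(101, 45) = 1.
1 divides 120, so solutions exist.
Back-substitute for Bézout coefficients:
  1 = 45 - 4·11
  ... = 101·(-4) + 45·(9)
Scale by 120/1 = 120: (u₀, v₀) = (-480, 1080).
General solution: u = -480 + 45t, v = 1080 - 101t for integer t.
u ≥ 0: smallest is -480 mod 45 = 15 (at t = 11), with v = -31.

15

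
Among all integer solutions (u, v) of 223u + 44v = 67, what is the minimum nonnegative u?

gcd(223, 44):
  223 = 5×44 + 3
  44 = 14×3 + 2
  3 = 1×2 + 1
  2 = 2×1
so gcd(223, 44) = 1.
1 divides 67, so solutions exist.
Back-substitute for Bézout coefficients:
  1 = 3 - 1×2
  ... = 223×(15) + 44×(-76)
Scale by 67/1 = 67: (u₀, v₀) = (1005, -5092).
General solution: u = 1005 + 44t, v = -5092 - 223t for integer t.
u ≥ 0: smallest is 1005 mod 44 = 37 (at t = -22), with v = -186.

37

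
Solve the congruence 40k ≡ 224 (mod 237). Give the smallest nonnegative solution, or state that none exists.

gcd(237, 40):
  237 = 5·40 + 37
  40 = 1·37 + 3
  37 = 12·3 + 1
  3 = 3·1
so gcd(237, 40) = 1.
1 divides 224, so solutions exist.
Back-substitute for Bézout coefficients:
  1 = 37 - 12·3
  ... = 40·(-77) + 237·(13)
So 40·(-77) ≡ 1 (mod 237); multiply by 224: k ≡ -17248 (mod 237).
Smallest nonnegative: k = -17248 mod 237 = 53.

53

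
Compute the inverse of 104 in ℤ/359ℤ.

252

gcd(359, 104) = 1  (359 = 3·104 + 47, 104 = 2·47 + 10, 47 = 4·10 + 7, 10 = 1·7 + 3, 7 = 2·3 + 1, 3 = 3·1).
Back-substituting, 104·(-107) + 359·(31) = 1.
So 104·-107 ≡ 1 (mod 359), and -107 mod 359 = 252.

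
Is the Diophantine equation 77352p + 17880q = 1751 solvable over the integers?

gcd(77352, 17880):
  77352 = 4×17880 + 5832
  17880 = 3×5832 + 384
  5832 = 15×384 + 72
  384 = 5×72 + 24
  72 = 3×24
so gcd(77352, 17880) = 24.
24 does not divide 1751 (remainder 23), so no integer solutions.

no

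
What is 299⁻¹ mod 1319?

gcd(1319, 299) = 1  (1319 = 4*299 + 123, 299 = 2*123 + 53, 123 = 2*53 + 17, 53 = 3*17 + 2, 17 = 8*2 + 1, 2 = 2*1).
Back-substituting, 299*(-622) + 1319*(141) = 1.
So 299*-622 ≡ 1 (mod 1319), and -622 mod 1319 = 697.

697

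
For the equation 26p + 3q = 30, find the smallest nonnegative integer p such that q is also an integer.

gcd(26, 3) = 1  (26 = 8×3 + 2, 3 = 1×2 + 1, 2 = 2×1).
1 divides 30, so solutions exist.
Back-substituting, 26×(-1) + 3×(9) = 1.
Scale by 30/1 = 30: (p₀, q₀) = (-30, 270).
General solution: p = -30 + 3t, q = 270 - 26t for integer t.
p ≥ 0: smallest is -30 mod 3 = 0 (at t = 10), with q = 10.

0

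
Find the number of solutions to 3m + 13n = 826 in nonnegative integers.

21

gcd(13, 3) = 1.
By Bézout, 3*(-4) + 13*(1) = 1.
One solution: (11, 61).
General: m = 11 + 13t, n = 61 - 3t.
m ≥ 0 ⇒ t ≥ 0; n ≥ 0 ⇒ t ≤ 20. So t ∈ [0, 20]: 21 solutions.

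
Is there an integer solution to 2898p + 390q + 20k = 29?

gcd(2898, 390):
  2898 = 7×390 + 168
  390 = 2×168 + 54
  168 = 3×54 + 6
  54 = 9×6
so gcd(2898, 390) = 6.
gcd(6, 20) = 2.
2 does not divide 29 (remainder 1), so no integer solutions.

no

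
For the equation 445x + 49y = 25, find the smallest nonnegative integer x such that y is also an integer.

gcd(445, 49):
  445 = 9·49 + 4
  49 = 12·4 + 1
  4 = 4·1
so gcd(445, 49) = 1.
1 divides 25, so solutions exist.
Back-substitute for Bézout coefficients:
  1 = 49 - 12·4
  ... = 445·(-12) + 49·(109)
Scale by 25/1 = 25: (x₀, y₀) = (-300, 2725).
General solution: x = -300 + 49t, y = 2725 - 445t for integer t.
x ≥ 0: smallest is -300 mod 49 = 43 (at t = 7), with y = -390.

43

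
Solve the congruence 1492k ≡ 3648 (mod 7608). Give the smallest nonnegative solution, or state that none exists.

gcd(7608, 1492) = 4.
4 divides 3648, so solutions exist.
By Bézout, 1492·(-617) + 7608·(121) = 4.
So 1492·(-617) ≡ 4 (mod 7608); multiply by 912: k ≡ -562704 (mod 1902).
Smallest nonnegative: k = -562704 mod 1902 = 288.

288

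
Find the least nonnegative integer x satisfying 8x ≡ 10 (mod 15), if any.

gcd(15, 8) = 1  (15 = 1×8 + 7, 8 = 1×7 + 1, 7 = 7×1).
1 divides 10, so solutions exist.
Back-substituting, 8×(2) + 15×(-1) = 1.
So 8×(2) ≡ 1 (mod 15); multiply by 10: x ≡ 20 (mod 15).
Smallest nonnegative: x = 20 mod 15 = 5.

5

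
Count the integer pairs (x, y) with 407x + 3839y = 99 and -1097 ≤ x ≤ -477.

2

gcd(3839, 407) = 11  (3839 = 9·407 + 176, 407 = 2·176 + 55, 176 = 3·55 + 11, 55 = 5·11).
Back-substituting, 407·(-66) + 3839·(7) = 11.
Scale by 9: particular solution (-594, 63); reduce x mod 349: (104, -11).
General solution: x = 104 + 349t, y = -11 - 37t for integer t.
-1097 ≤ 104 + 349t ≤ -477 gives t ∈ [-3, -2], which is 2 values.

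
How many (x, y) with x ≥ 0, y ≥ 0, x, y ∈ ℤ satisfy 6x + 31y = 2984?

gcd(31, 6) = 1.
By Bézout, 6*(-5) + 31*(1) = 1.
One solution: (22, 92).
General: x = 22 + 31t, y = 92 - 6t.
x ≥ 0 ⇒ t ≥ 0; y ≥ 0 ⇒ t ≤ 15. So t ∈ [0, 15]: 16 solutions.

16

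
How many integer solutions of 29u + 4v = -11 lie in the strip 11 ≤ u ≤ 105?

gcd(29, 4) = 1.
By Bézout, 29·(1) + 4·(-7) = 1.
Particular solution: (1, -10).
General solution: u = 1 + 4t, v = -10 - 29t for integer t.
11 ≤ 1 + 4t ≤ 105 gives t ∈ [3, 26], which is 24 values.

24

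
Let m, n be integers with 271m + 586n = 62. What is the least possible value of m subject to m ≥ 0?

gcd(586, 271):
  586 = 2×271 + 44
  271 = 6×44 + 7
  44 = 6×7 + 2
  7 = 3×2 + 1
  2 = 2×1
so gcd(586, 271) = 1.
1 divides 62, so solutions exist.
Back-substitute for Bézout coefficients:
  1 = 7 - 3×2
  ... = 271×(253) + 586×(-117)
Scale by 62/1 = 62: (m₀, n₀) = (15686, -7254).
General solution: m = 15686 + 586t, n = -7254 - 271t for integer t.
m ≥ 0: smallest is 15686 mod 586 = 450 (at t = -26), with n = -208.

450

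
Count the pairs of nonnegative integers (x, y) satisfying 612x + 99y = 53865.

8

gcd(612, 99):
  612 = 6*99 + 18
  99 = 5*18 + 9
  18 = 2*9
so gcd(612, 99) = 9.
Back-substitute for Bézout coefficients:
  9 = 99 - 5*18
  ... = 612*(-5) + 99*(31)
Scale by 5985: one solution is (-29925, 185535). Reduce x mod 11: (6, 507).
General: x = 6 + 11t, y = 507 - 68t.
x ≥ 0 ⇒ t ≥ 0; y ≥ 0 ⇒ t ≤ 7. So t ∈ [0, 7]: 8 solutions.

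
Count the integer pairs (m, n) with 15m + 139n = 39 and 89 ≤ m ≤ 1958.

13

gcd(139, 15) = 1.
By Bézout, 15·(-37) + 139·(4) = 1.
Particular solution: (86, -9).
General solution: m = 86 + 139t, n = -9 - 15t for integer t.
89 ≤ 86 + 139t ≤ 1958 gives t ∈ [1, 13], which is 13 values.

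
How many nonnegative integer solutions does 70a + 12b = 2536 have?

gcd(70, 12) = 2.
By Bézout, 70×(-1) + 12×(6) = 2.
One solution: (4, 188).
General: a = 4 + 6t, b = 188 - 35t.
a ≥ 0 ⇒ t ≥ 0; b ≥ 0 ⇒ t ≤ 5. So t ∈ [0, 5]: 6 solutions.

6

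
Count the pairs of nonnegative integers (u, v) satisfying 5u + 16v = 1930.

25

gcd(16, 5) = 1.
By Bézout, 5*(-3) + 16*(1) = 1.
One solution: (2, 120).
General: u = 2 + 16t, v = 120 - 5t.
u ≥ 0 ⇒ t ≥ 0; v ≥ 0 ⇒ t ≤ 24. So t ∈ [0, 24]: 25 solutions.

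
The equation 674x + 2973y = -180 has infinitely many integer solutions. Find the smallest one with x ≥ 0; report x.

1473

gcd(2973, 674):
  2973 = 4·674 + 277
  674 = 2·277 + 120
  277 = 2·120 + 37
  120 = 3·37 + 9
  37 = 4·9 + 1
  9 = 9·1
so gcd(2973, 674) = 1.
1 divides -180, so solutions exist.
Back-substitute for Bézout coefficients:
  1 = 37 - 4·9
  ... = 674·(-322) + 2973·(73)
Scale by -180/1 = -180: (x₀, y₀) = (57960, -13140).
General solution: x = 57960 + 2973t, y = -13140 - 674t for integer t.
x ≥ 0: smallest is 57960 mod 2973 = 1473 (at t = -19), with y = -334.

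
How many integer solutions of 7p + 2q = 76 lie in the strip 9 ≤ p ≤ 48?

gcd(7, 2) = 1  (7 = 3×2 + 1, 2 = 2×1).
Back-substituting, 7×(1) + 2×(-3) = 1.
Scale by 76: particular solution (76, -228); reduce p mod 2: (0, 38).
General solution: p = 0 + 2t, q = 38 - 7t for integer t.
9 ≤ 0 + 2t ≤ 48 gives t ∈ [5, 24], which is 20 values.

20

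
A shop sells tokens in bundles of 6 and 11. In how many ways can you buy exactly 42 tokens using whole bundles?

1

Need nonnegative integers with 6j + 11k = 42.
gcd(6, 11) = 1, and 6·(2) + 11·(-1) = 1.
So (j₀, k₀) = (84, -42); general j = 84 + 11t, k = -42 - 6t.
j ≥ 0 ⇒ t ≥ -7; k ≥ 0 ⇒ t ≤ -7. That's 1 value of t.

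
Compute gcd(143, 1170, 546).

gcd(1170, 143) = 13.
gcd(13, 546) = 13.

13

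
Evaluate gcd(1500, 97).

1

gcd(1500, 97):
  1500 = 15×97 + 45
  97 = 2×45 + 7
  45 = 6×7 + 3
  7 = 2×3 + 1
  3 = 3×1
so gcd(1500, 97) = 1.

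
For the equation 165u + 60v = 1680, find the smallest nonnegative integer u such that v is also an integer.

0

gcd(165, 60) = 15.
15 divides 1680, so solutions exist.
By Bézout, 165*(-1) + 60*(3) = 15.
Scale by 1680/15 = 112: (u₀, v₀) = (-112, 336).
General solution: u = -112 + 4t, v = 336 - 11t for integer t.
u ≥ 0: smallest is -112 mod 4 = 0 (at t = 28), with v = 28.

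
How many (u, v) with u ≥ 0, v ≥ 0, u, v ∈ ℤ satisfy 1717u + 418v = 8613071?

12

gcd(1717, 418) = 1  (1717 = 4×418 + 45, 418 = 9×45 + 13, 45 = 3×13 + 6, 13 = 2×6 + 1, 6 = 6×1).
Back-substituting, 1717×(-65) + 418×(267) = 1.
Scale by 8613071: one solution is (-559849615, 2299689957). Reduce u mod 418: (357, 19139).
General: u = 357 + 418t, v = 19139 - 1717t.
u ≥ 0 ⇒ t ≥ 0; v ≥ 0 ⇒ t ≤ 11. So t ∈ [0, 11]: 12 solutions.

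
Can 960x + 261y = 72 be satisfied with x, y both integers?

gcd(960, 261):
  960 = 3×261 + 177
  261 = 1×177 + 84
  177 = 2×84 + 9
  84 = 9×9 + 3
  9 = 3×3
so gcd(960, 261) = 3.
3 divides 72, so integer solutions exist.

yes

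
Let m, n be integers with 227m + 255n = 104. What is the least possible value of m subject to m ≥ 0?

142

gcd(255, 227):
  255 = 1×227 + 28
  227 = 8×28 + 3
  28 = 9×3 + 1
  3 = 3×1
so gcd(255, 227) = 1.
1 divides 104, so solutions exist.
Back-substitute for Bézout coefficients:
  1 = 28 - 9×3
  ... = 227×(-82) + 255×(73)
Scale by 104/1 = 104: (m₀, n₀) = (-8528, 7592).
General solution: m = -8528 + 255t, n = 7592 - 227t for integer t.
m ≥ 0: smallest is -8528 mod 255 = 142 (at t = 34), with n = -126.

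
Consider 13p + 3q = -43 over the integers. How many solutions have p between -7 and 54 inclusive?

21

gcd(13, 3) = 1  (13 = 4×3 + 1, 3 = 3×1).
Back-substituting, 13×(1) + 3×(-4) = 1.
Scale by -43: particular solution (-43, 172); reduce p mod 3: (2, -23).
General solution: p = 2 + 3t, q = -23 - 13t for integer t.
-7 ≤ 2 + 3t ≤ 54 gives t ∈ [-3, 17], which is 21 values.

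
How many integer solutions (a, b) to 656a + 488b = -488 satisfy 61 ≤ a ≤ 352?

5

gcd(656, 488) = 8.
By Bézout, 656*(-29) + 488*(39) = 8.
Particular solution: (0, -1).
General solution: a = 0 + 61t, b = -1 - 82t for integer t.
61 ≤ 0 + 61t ≤ 352 gives t ∈ [1, 5], which is 5 values.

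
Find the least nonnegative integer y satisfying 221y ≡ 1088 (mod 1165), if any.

453

gcd(1165, 221):
  1165 = 5·221 + 60
  221 = 3·60 + 41
  60 = 1·41 + 19
  41 = 2·19 + 3
  19 = 6·3 + 1
  3 = 3·1
so gcd(1165, 221) = 1.
1 divides 1088, so solutions exist.
Back-substitute for Bézout coefficients:
  1 = 19 - 6·3
  ... = 221·(-369) + 1165·(70)
So 221·(-369) ≡ 1 (mod 1165); multiply by 1088: y ≡ -401472 (mod 1165).
Smallest nonnegative: y = -401472 mod 1165 = 453.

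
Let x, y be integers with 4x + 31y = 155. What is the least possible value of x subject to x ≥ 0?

0

gcd(31, 4) = 1.
1 divides 155, so solutions exist.
By Bézout, 4·(8) + 31·(-1) = 1.
Scale by 155/1 = 155: (x₀, y₀) = (1240, -155).
General solution: x = 1240 + 31t, y = -155 - 4t for integer t.
x ≥ 0: smallest is 1240 mod 31 = 0 (at t = -40), with y = 5.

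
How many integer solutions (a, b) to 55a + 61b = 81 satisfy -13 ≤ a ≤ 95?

gcd(61, 55):
  61 = 1*55 + 6
  55 = 9*6 + 1
  6 = 6*1
so gcd(61, 55) = 1.
Back-substitute for Bézout coefficients:
  1 = 55 - 9*6
  ... = 55*(10) + 61*(-9)
Scale by 81: particular solution (810, -729); reduce a mod 61: (17, -14).
General solution: a = 17 + 61t, b = -14 - 55t for integer t.
-13 ≤ 17 + 61t ≤ 95 gives t ∈ [0, 1], which is 2 values.

2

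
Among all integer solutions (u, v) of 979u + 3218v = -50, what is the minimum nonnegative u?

gcd(3218, 979) = 1.
1 divides -50, so solutions exist.
By Bézout, 979·(355) + 3218·(-108) = 1.
Scale by -50/1 = -50: (u₀, v₀) = (-17750, 5400).
General solution: u = -17750 + 3218t, v = 5400 - 979t for integer t.
u ≥ 0: smallest is -17750 mod 3218 = 1558 (at t = 6), with v = -474.

1558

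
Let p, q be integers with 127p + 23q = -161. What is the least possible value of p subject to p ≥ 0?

gcd(127, 23) = 1  (127 = 5×23 + 12, 23 = 1×12 + 11, 12 = 1×11 + 1, 11 = 11×1).
1 divides -161, so solutions exist.
Back-substituting, 127×(2) + 23×(-11) = 1.
Scale by -161/1 = -161: (p₀, q₀) = (-322, 1771).
General solution: p = -322 + 23t, q = 1771 - 127t for integer t.
p ≥ 0: smallest is -322 mod 23 = 0 (at t = 14), with q = -7.

0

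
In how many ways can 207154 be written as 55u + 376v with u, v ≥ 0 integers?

10

gcd(376, 55) = 1.
By Bézout, 55×(-41) + 376×(6) = 1.
One solution: (150, 529).
General: u = 150 + 376t, v = 529 - 55t.
u ≥ 0 ⇒ t ≥ 0; v ≥ 0 ⇒ t ≤ 9. So t ∈ [0, 9]: 10 solutions.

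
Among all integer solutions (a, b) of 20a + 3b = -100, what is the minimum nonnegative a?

gcd(20, 3):
  20 = 6×3 + 2
  3 = 1×2 + 1
  2 = 2×1
so gcd(20, 3) = 1.
1 divides -100, so solutions exist.
Back-substitute for Bézout coefficients:
  1 = 3 - 1×2
  ... = 20×(-1) + 3×(7)
Scale by -100/1 = -100: (a₀, b₀) = (100, -700).
General solution: a = 100 + 3t, b = -700 - 20t for integer t.
a ≥ 0: smallest is 100 mod 3 = 1 (at t = -33), with b = -40.

1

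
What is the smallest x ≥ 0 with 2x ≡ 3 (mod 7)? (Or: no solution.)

gcd(7, 2) = 1.
1 divides 3, so solutions exist.
By Bézout, 2*(-3) + 7*(1) = 1.
So 2*(-3) ≡ 1 (mod 7); multiply by 3: x ≡ -9 (mod 7).
Smallest nonnegative: x = -9 mod 7 = 5.

5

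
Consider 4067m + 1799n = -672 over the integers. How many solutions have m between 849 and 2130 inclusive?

gcd(4067, 1799) = 7.
By Bézout, 4067·(-23) + 1799·(52) = 7.
Particular solution: (152, -344).
General solution: m = 152 + 257t, n = -344 - 581t for integer t.
849 ≤ 152 + 257t ≤ 2130 gives t ∈ [3, 7], which is 5 values.

5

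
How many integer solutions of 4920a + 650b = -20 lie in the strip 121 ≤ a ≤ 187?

1

gcd(4920, 650) = 10.
By Bézout, 4920*(-7) + 650*(53) = 10.
Particular solution: (14, -106).
General solution: a = 14 + 65t, b = -106 - 492t for integer t.
121 ≤ 14 + 65t ≤ 187 gives t ∈ [2, 2], which is 1 value.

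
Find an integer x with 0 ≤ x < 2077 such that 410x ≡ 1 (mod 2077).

846

gcd(2077, 410):
  2077 = 5*410 + 27
  410 = 15*27 + 5
  27 = 5*5 + 2
  5 = 2*2 + 1
  2 = 2*1
so gcd(2077, 410) = 1.
Back-substitute for Bézout coefficients:
  1 = 5 - 2*2
  ... = 410*(846) + 2077*(-167)
So 410*846 ≡ 1 (mod 2077), and 846 mod 2077 = 846.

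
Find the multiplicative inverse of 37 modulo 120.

13

gcd(120, 37):
  120 = 3·37 + 9
  37 = 4·9 + 1
  9 = 9·1
so gcd(120, 37) = 1.
Back-substitute for Bézout coefficients:
  1 = 37 - 4·9
  ... = 37·(13) + 120·(-4)
So 37·13 ≡ 1 (mod 120), and 13 mod 120 = 13.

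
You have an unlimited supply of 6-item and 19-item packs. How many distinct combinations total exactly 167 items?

1

Need nonnegative integers with 6j + 19k = 167.
gcd(6, 19) = 1, and 6·(-3) + 19·(1) = 1.
So (j₀, k₀) = (-501, 167); general j = -501 + 19t, k = 167 - 6t.
j ≥ 0 ⇒ t ≥ 27; k ≥ 0 ⇒ t ≤ 27. That's 1 value of t.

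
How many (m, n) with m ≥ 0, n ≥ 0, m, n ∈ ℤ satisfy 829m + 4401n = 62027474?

17

gcd(4401, 829):
  4401 = 5*829 + 256
  829 = 3*256 + 61
  256 = 4*61 + 12
  61 = 5*12 + 1
  12 = 12*1
so gcd(4401, 829) = 1.
Back-substitute for Bézout coefficients:
  1 = 61 - 5*12
  ... = 829*(361) + 4401*(-68)
Scale by 62027474: one solution is (22391918114, -4217868232). Reduce m mod 4401: (4199, 13303).
General: m = 4199 + 4401t, n = 13303 - 829t.
m ≥ 0 ⇒ t ≥ 0; n ≥ 0 ⇒ t ≤ 16. So t ∈ [0, 16]: 17 solutions.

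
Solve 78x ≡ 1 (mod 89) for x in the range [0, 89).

8

gcd(89, 78) = 1  (89 = 1·78 + 11, 78 = 7·11 + 1, 11 = 11·1).
Back-substituting, 78·(8) + 89·(-7) = 1.
So 78·8 ≡ 1 (mod 89), and 8 mod 89 = 8.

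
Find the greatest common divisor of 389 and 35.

gcd(389, 35) = 1  (389 = 11×35 + 4, 35 = 8×4 + 3, 4 = 1×3 + 1, 3 = 3×1).

1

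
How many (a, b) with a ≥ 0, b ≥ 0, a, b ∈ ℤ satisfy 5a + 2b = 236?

gcd(5, 2):
  5 = 2×2 + 1
  2 = 2×1
so gcd(5, 2) = 1.
Back-substitute for Bézout coefficients:
  1 = 5 - 2×2
  ... = 5×(1) + 2×(-2)
Scale by 236: one solution is (236, -472). Reduce a mod 2: (0, 118).
General: a = 0 + 2t, b = 118 - 5t.
a ≥ 0 ⇒ t ≥ 0; b ≥ 0 ⇒ t ≤ 23. So t ∈ [0, 23]: 24 solutions.

24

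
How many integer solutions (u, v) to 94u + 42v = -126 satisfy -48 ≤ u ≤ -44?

gcd(94, 42):
  94 = 2·42 + 10
  42 = 4·10 + 2
  10 = 5·2
so gcd(94, 42) = 2.
Back-substitute for Bézout coefficients:
  2 = 42 - 4·10
  ... = 94·(-4) + 42·(9)
Scale by -63: particular solution (252, -567); reduce u mod 21: (0, -3).
General solution: u = 0 + 21t, v = -3 - 47t for integer t.
-48 ≤ 0 + 21t ≤ -44 gives t ∈ [-2, -3], which is 0 values.

0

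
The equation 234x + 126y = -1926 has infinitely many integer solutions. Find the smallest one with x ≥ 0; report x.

gcd(234, 126) = 18.
18 divides -1926, so solutions exist.
By Bézout, 234·(-1) + 126·(2) = 18.
Scale by -1926/18 = -107: (x₀, y₀) = (107, -214).
General solution: x = 107 + 7t, y = -214 - 13t for integer t.
x ≥ 0: smallest is 107 mod 7 = 2 (at t = -15), with y = -19.

2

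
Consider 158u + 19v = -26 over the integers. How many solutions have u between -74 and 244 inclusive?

17

gcd(158, 19) = 1  (158 = 8×19 + 6, 19 = 3×6 + 1, 6 = 6×1).
Back-substituting, 158×(-3) + 19×(25) = 1.
Scale by -26: particular solution (78, -650); reduce u mod 19: (2, -18).
General solution: u = 2 + 19t, v = -18 - 158t for integer t.
-74 ≤ 2 + 19t ≤ 244 gives t ∈ [-4, 12], which is 17 values.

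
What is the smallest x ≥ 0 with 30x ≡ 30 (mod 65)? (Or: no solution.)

gcd(65, 30) = 5  (65 = 2·30 + 5, 30 = 6·5).
5 divides 30, so solutions exist.
Back-substituting, 30·(-2) + 65·(1) = 5.
So 30·(-2) ≡ 5 (mod 65); multiply by 6: x ≡ -12 (mod 13).
Smallest nonnegative: x = -12 mod 13 = 1.

1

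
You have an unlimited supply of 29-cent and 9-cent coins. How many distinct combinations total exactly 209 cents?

Need nonnegative integers with 29j + 9k = 209.
gcd(29, 9) = 1, and 29·(-4) + 9·(13) = 1.
So (j₀, k₀) = (-836, 2717); general j = -836 + 9t, k = 2717 - 29t.
j ≥ 0 ⇒ t ≥ 93; k ≥ 0 ⇒ t ≤ 93. That's 1 value of t.

1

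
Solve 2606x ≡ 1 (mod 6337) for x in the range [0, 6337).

5892

gcd(6337, 2606) = 1.
By Bézout, 2606*(-445) + 6337*(183) = 1.
So 2606*-445 ≡ 1 (mod 6337), and -445 mod 6337 = 5892.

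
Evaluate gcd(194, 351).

gcd(351, 194):
  351 = 1×194 + 157
  194 = 1×157 + 37
  157 = 4×37 + 9
  37 = 4×9 + 1
  9 = 9×1
so gcd(351, 194) = 1.

1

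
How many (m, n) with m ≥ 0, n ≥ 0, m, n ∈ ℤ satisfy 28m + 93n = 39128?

15

gcd(93, 28) = 1  (93 = 3×28 + 9, 28 = 3×9 + 1, 9 = 9×1).
Back-substituting, 28×(10) + 93×(-3) = 1.
Scale by 39128: one solution is (391280, -117384). Reduce m mod 93: (29, 412).
General: m = 29 + 93t, n = 412 - 28t.
m ≥ 0 ⇒ t ≥ 0; n ≥ 0 ⇒ t ≤ 14. So t ∈ [0, 14]: 15 solutions.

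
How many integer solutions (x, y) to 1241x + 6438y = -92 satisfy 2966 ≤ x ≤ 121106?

gcd(6438, 1241) = 1.
By Bézout, 1241*(1271) + 6438*(-245) = 1.
Particular solution: (5390, -1039).
General solution: x = 5390 + 6438t, y = -1039 - 1241t for integer t.
2966 ≤ 5390 + 6438t ≤ 121106 gives t ∈ [0, 17], which is 18 values.

18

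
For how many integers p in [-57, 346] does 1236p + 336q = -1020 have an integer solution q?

14

gcd(1236, 336) = 12.
By Bézout, 1236·(3) + 336·(-11) = 12.
Particular solution: (25, -95).
General solution: p = 25 + 28t, q = -95 - 103t for integer t.
-57 ≤ 25 + 28t ≤ 346 gives t ∈ [-2, 11], which is 14 values.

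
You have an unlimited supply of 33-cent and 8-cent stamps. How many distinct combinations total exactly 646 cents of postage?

2

Need nonnegative integers with 33j + 8k = 646.
gcd(33, 8) = 1, and 33·(1) + 8·(-4) = 1.
So (j₀, k₀) = (646, -2584); general j = 646 + 8t, k = -2584 - 33t.
j ≥ 0 ⇒ t ≥ -80; k ≥ 0 ⇒ t ≤ -79. That's 2 values of t.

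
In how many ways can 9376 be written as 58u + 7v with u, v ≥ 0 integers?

23

gcd(58, 7) = 1.
By Bézout, 58·(-3) + 7·(25) = 1.
One solution: (5, 1298).
General: u = 5 + 7t, v = 1298 - 58t.
u ≥ 0 ⇒ t ≥ 0; v ≥ 0 ⇒ t ≤ 22. So t ∈ [0, 22]: 23 solutions.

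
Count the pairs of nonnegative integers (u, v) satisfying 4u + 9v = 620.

18

gcd(9, 4):
  9 = 2·4 + 1
  4 = 4·1
so gcd(9, 4) = 1.
Back-substitute for Bézout coefficients:
  1 = 9 - 2·4
  ... = 4·(-2) + 9·(1)
Scale by 620: one solution is (-1240, 620). Reduce u mod 9: (2, 68).
General: u = 2 + 9t, v = 68 - 4t.
u ≥ 0 ⇒ t ≥ 0; v ≥ 0 ⇒ t ≤ 17. So t ∈ [0, 17]: 18 solutions.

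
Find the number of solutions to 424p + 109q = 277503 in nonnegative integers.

gcd(424, 109) = 1.
By Bézout, 424×(9) + 109×(-35) = 1.
One solution: (10, 2507).
General: p = 10 + 109t, q = 2507 - 424t.
p ≥ 0 ⇒ t ≥ 0; q ≥ 0 ⇒ t ≤ 5. So t ∈ [0, 5]: 6 solutions.

6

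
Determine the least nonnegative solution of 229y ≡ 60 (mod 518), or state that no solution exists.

516

gcd(518, 229):
  518 = 2·229 + 60
  229 = 3·60 + 49
  60 = 1·49 + 11
  49 = 4·11 + 5
  11 = 2·5 + 1
  5 = 5·1
so gcd(518, 229) = 1.
1 divides 60, so solutions exist.
Back-substitute for Bézout coefficients:
  1 = 11 - 2·5
  ... = 229·(-95) + 518·(42)
So 229·(-95) ≡ 1 (mod 518); multiply by 60: y ≡ -5700 (mod 518).
Smallest nonnegative: y = -5700 mod 518 = 516.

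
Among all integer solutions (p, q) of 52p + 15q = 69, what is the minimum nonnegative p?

gcd(52, 15) = 1.
1 divides 69, so solutions exist.
By Bézout, 52*(-2) + 15*(7) = 1.
Scale by 69/1 = 69: (p₀, q₀) = (-138, 483).
General solution: p = -138 + 15t, q = 483 - 52t for integer t.
p ≥ 0: smallest is -138 mod 15 = 12 (at t = 10), with q = -37.

12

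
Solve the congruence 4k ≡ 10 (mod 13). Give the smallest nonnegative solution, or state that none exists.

9

gcd(13, 4) = 1  (13 = 3×4 + 1, 4 = 4×1).
1 divides 10, so solutions exist.
Back-substituting, 4×(-3) + 13×(1) = 1.
So 4×(-3) ≡ 1 (mod 13); multiply by 10: k ≡ -30 (mod 13).
Smallest nonnegative: k = -30 mod 13 = 9.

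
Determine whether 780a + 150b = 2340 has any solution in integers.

gcd(780, 150) = 30  (780 = 5*150 + 30, 150 = 5*30).
30 divides 2340, so integer solutions exist.

yes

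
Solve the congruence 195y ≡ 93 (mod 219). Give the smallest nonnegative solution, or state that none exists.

gcd(219, 195) = 3  (219 = 1·195 + 24, 195 = 8·24 + 3, 24 = 8·3).
3 divides 93, so solutions exist.
Back-substituting, 195·(9) + 219·(-8) = 3.
So 195·(9) ≡ 3 (mod 219); multiply by 31: y ≡ 279 (mod 73).
Smallest nonnegative: y = 279 mod 73 = 60.

60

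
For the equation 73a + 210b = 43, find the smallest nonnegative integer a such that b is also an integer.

gcd(210, 73):
  210 = 2×73 + 64
  73 = 1×64 + 9
  64 = 7×9 + 1
  9 = 9×1
so gcd(210, 73) = 1.
1 divides 43, so solutions exist.
Back-substitute for Bézout coefficients:
  1 = 64 - 7×9
  ... = 73×(-23) + 210×(8)
Scale by 43/1 = 43: (a₀, b₀) = (-989, 344).
General solution: a = -989 + 210t, b = 344 - 73t for integer t.
a ≥ 0: smallest is -989 mod 210 = 61 (at t = 5), with b = -21.

61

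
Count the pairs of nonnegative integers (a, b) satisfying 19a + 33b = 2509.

gcd(33, 19):
  33 = 1·19 + 14
  19 = 1·14 + 5
  14 = 2·5 + 4
  5 = 1·4 + 1
  4 = 4·1
so gcd(33, 19) = 1.
Back-substitute for Bézout coefficients:
  1 = 5 - 1·4
  ... = 19·(7) + 33·(-4)
Scale by 2509: one solution is (17563, -10036). Reduce a mod 33: (7, 72).
General: a = 7 + 33t, b = 72 - 19t.
a ≥ 0 ⇒ t ≥ 0; b ≥ 0 ⇒ t ≤ 3. So t ∈ [0, 3]: 4 solutions.

4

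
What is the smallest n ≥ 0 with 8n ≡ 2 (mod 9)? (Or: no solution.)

gcd(9, 8):
  9 = 1×8 + 1
  8 = 8×1
so gcd(9, 8) = 1.
1 divides 2, so solutions exist.
Back-substitute for Bézout coefficients:
  1 = 9 - 1×8
  ... = 8×(-1) + 9×(1)
So 8×(-1) ≡ 1 (mod 9); multiply by 2: n ≡ -2 (mod 9).
Smallest nonnegative: n = -2 mod 9 = 7.

7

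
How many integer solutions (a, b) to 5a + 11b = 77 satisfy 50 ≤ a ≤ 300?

gcd(11, 5) = 1.
By Bézout, 5·(-2) + 11·(1) = 1.
Particular solution: (0, 7).
General solution: a = 0 + 11t, b = 7 - 5t for integer t.
50 ≤ 0 + 11t ≤ 300 gives t ∈ [5, 27], which is 23 values.

23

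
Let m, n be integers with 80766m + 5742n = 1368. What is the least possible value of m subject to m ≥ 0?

gcd(80766, 5742):
  80766 = 14·5742 + 378
  5742 = 15·378 + 72
  378 = 5·72 + 18
  72 = 4·18
so gcd(80766, 5742) = 18.
18 divides 1368, so solutions exist.
Back-substitute for Bézout coefficients:
  18 = 378 - 5·72
  ... = 80766·(76) + 5742·(-1069)
Scale by 1368/18 = 76: (m₀, n₀) = (5776, -81244).
General solution: m = 5776 + 319t, n = -81244 - 4487t for integer t.
m ≥ 0: smallest is 5776 mod 319 = 34 (at t = -18), with n = -478.

34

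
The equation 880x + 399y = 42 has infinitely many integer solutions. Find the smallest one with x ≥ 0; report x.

gcd(880, 399) = 1.
1 divides 42, so solutions exist.
By Bézout, 880*(73) + 399*(-161) = 1.
Scale by 42/1 = 42: (x₀, y₀) = (3066, -6762).
General solution: x = 3066 + 399t, y = -6762 - 880t for integer t.
x ≥ 0: smallest is 3066 mod 399 = 273 (at t = -7), with y = -602.

273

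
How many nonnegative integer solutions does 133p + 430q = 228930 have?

4

gcd(430, 133):
  430 = 3·133 + 31
  133 = 4·31 + 9
  31 = 3·9 + 4
  9 = 2·4 + 1
  4 = 4·1
so gcd(430, 133) = 1.
Back-substitute for Bézout coefficients:
  1 = 9 - 2·4
  ... = 133·(97) + 430·(-30)
Scale by 228930: one solution is (22206210, -6867900). Reduce p mod 430: (150, 486).
General: p = 150 + 430t, q = 486 - 133t.
p ≥ 0 ⇒ t ≥ 0; q ≥ 0 ⇒ t ≤ 3. So t ∈ [0, 3]: 4 solutions.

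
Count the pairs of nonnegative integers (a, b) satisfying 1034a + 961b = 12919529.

gcd(1034, 961):
  1034 = 1·961 + 73
  961 = 13·73 + 12
  73 = 6·12 + 1
  12 = 12·1
so gcd(1034, 961) = 1.
Back-substitute for Bézout coefficients:
  1 = 73 - 6·12
  ... = 1034·(79) + 961·(-85)
Scale by 12919529: one solution is (1020642791, -1098159965). Reduce a mod 961: (248, 13177).
General: a = 248 + 961t, b = 13177 - 1034t.
a ≥ 0 ⇒ t ≥ 0; b ≥ 0 ⇒ t ≤ 12. So t ∈ [0, 12]: 13 solutions.

13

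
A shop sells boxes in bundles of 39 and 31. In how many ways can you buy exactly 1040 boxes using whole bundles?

1

Need nonnegative integers with 39j + 31k = 1040.
gcd(39, 31) = 1, and 39·(4) + 31·(-5) = 1.
So (j₀, k₀) = (4160, -5200); general j = 4160 + 31t, k = -5200 - 39t.
j ≥ 0 ⇒ t ≥ -134; k ≥ 0 ⇒ t ≤ -134. That's 1 value of t.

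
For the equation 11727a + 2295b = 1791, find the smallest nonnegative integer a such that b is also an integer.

gcd(11727, 2295):
  11727 = 5·2295 + 252
  2295 = 9·252 + 27
  252 = 9·27 + 9
  27 = 3·9
so gcd(11727, 2295) = 9.
9 divides 1791, so solutions exist.
Back-substitute for Bézout coefficients:
  9 = 252 - 9·27
  ... = 11727·(82) + 2295·(-419)
Scale by 1791/9 = 199: (a₀, b₀) = (16318, -83381).
General solution: a = 16318 + 255t, b = -83381 - 1303t for integer t.
a ≥ 0: smallest is 16318 mod 255 = 253 (at t = -63), with b = -1292.

253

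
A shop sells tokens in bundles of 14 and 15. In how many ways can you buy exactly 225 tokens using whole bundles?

2

Need nonnegative integers with 14j + 15k = 225.
gcd(14, 15) = 1, and 14·(-1) + 15·(1) = 1.
So (j₀, k₀) = (-225, 225); general j = -225 + 15t, k = 225 - 14t.
j ≥ 0 ⇒ t ≥ 15; k ≥ 0 ⇒ t ≤ 16. That's 2 values of t.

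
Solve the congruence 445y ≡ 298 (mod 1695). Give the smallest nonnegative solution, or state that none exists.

no solution

gcd(1695, 445) = 5  (1695 = 3·445 + 360, 445 = 1·360 + 85, 360 = 4·85 + 20, 85 = 4·20 + 5, 20 = 4·5).
5 does not divide 298, so the congruence has no solution.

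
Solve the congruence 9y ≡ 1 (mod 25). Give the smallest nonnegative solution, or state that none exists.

gcd(25, 9):
  25 = 2×9 + 7
  9 = 1×7 + 2
  7 = 3×2 + 1
  2 = 2×1
so gcd(25, 9) = 1.
1 divides 1, so solutions exist.
Back-substitute for Bézout coefficients:
  1 = 7 - 3×2
  ... = 9×(-11) + 25×(4)
So 9×(-11) ≡ 1 (mod 25); multiply by 1: y ≡ -11 (mod 25).
Smallest nonnegative: y = -11 mod 25 = 14.

14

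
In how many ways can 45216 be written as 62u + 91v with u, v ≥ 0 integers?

8

gcd(91, 62) = 1  (91 = 1×62 + 29, 62 = 2×29 + 4, 29 = 7×4 + 1, 4 = 4×1).
Back-substituting, 62×(-22) + 91×(15) = 1.
Scale by 45216: one solution is (-994752, 678240). Reduce u mod 91: (60, 456).
General: u = 60 + 91t, v = 456 - 62t.
u ≥ 0 ⇒ t ≥ 0; v ≥ 0 ⇒ t ≤ 7. So t ∈ [0, 7]: 8 solutions.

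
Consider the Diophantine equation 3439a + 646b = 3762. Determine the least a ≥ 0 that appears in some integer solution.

18

gcd(3439, 646) = 19  (3439 = 5×646 + 209, 646 = 3×209 + 19, 209 = 11×19).
19 divides 3762, so solutions exist.
Back-substituting, 3439×(-3) + 646×(16) = 19.
Scale by 3762/19 = 198: (a₀, b₀) = (-594, 3168).
General solution: a = -594 + 34t, b = 3168 - 181t for integer t.
a ≥ 0: smallest is -594 mod 34 = 18 (at t = 18), with b = -90.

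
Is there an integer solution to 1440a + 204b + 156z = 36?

yes

gcd(1440, 204) = 12.
gcd(12, 156) = 12.
12 divides 36, so integer solutions exist.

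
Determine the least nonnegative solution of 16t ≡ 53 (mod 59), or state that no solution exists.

7

gcd(59, 16) = 1  (59 = 3×16 + 11, 16 = 1×11 + 5, 11 = 2×5 + 1, 5 = 5×1).
1 divides 53, so solutions exist.
Back-substituting, 16×(-11) + 59×(3) = 1.
So 16×(-11) ≡ 1 (mod 59); multiply by 53: t ≡ -583 (mod 59).
Smallest nonnegative: t = -583 mod 59 = 7.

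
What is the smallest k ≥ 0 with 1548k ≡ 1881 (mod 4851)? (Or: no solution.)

418

gcd(4851, 1548) = 9.
9 divides 1881, so solutions exist.
By Bézout, 1548·(-47) + 4851·(15) = 9.
So 1548·(-47) ≡ 9 (mod 4851); multiply by 209: k ≡ -9823 (mod 539).
Smallest nonnegative: k = -9823 mod 539 = 418.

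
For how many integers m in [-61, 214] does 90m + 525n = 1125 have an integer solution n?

gcd(525, 90):
  525 = 5*90 + 75
  90 = 1*75 + 15
  75 = 5*15
so gcd(525, 90) = 15.
Back-substitute for Bézout coefficients:
  15 = 90 - 1*75
  ... = 90*(6) + 525*(-1)
Scale by 75: particular solution (450, -75); reduce m mod 35: (30, -3).
General solution: m = 30 + 35t, n = -3 - 6t for integer t.
-61 ≤ 30 + 35t ≤ 214 gives t ∈ [-2, 5], which is 8 values.

8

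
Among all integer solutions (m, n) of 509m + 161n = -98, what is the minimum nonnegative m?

21

gcd(509, 161):
  509 = 3×161 + 26
  161 = 6×26 + 5
  26 = 5×5 + 1
  5 = 5×1
so gcd(509, 161) = 1.
1 divides -98, so solutions exist.
Back-substitute for Bézout coefficients:
  1 = 26 - 5×5
  ... = 509×(31) + 161×(-98)
Scale by -98/1 = -98: (m₀, n₀) = (-3038, 9604).
General solution: m = -3038 + 161t, n = 9604 - 509t for integer t.
m ≥ 0: smallest is -3038 mod 161 = 21 (at t = 19), with n = -67.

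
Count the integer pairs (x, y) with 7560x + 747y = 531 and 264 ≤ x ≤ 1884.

19

gcd(7560, 747):
  7560 = 10×747 + 90
  747 = 8×90 + 27
  90 = 3×27 + 9
  27 = 3×9
so gcd(7560, 747) = 9.
Back-substitute for Bézout coefficients:
  9 = 90 - 3×27
  ... = 7560×(25) + 747×(-253)
Scale by 59: particular solution (1475, -14927); reduce x mod 83: (64, -647).
General solution: x = 64 + 83t, y = -647 - 840t for integer t.
264 ≤ 64 + 83t ≤ 1884 gives t ∈ [3, 21], which is 19 values.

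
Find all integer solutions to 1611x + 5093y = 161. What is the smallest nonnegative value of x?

2956

gcd(5093, 1611) = 1.
1 divides 161, so solutions exist.
By Bézout, 1611·(999) + 5093·(-316) = 1.
Scale by 161/1 = 161: (x₀, y₀) = (160839, -50876).
General solution: x = 160839 + 5093t, y = -50876 - 1611t for integer t.
x ≥ 0: smallest is 160839 mod 5093 = 2956 (at t = -31), with y = -935.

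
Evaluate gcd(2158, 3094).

gcd(3094, 2158):
  3094 = 1×2158 + 936
  2158 = 2×936 + 286
  936 = 3×286 + 78
  286 = 3×78 + 52
  78 = 1×52 + 26
  52 = 2×26
so gcd(3094, 2158) = 26.

26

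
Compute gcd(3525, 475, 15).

5

gcd(3525, 475):
  3525 = 7*475 + 200
  475 = 2*200 + 75
  200 = 2*75 + 50
  75 = 1*50 + 25
  50 = 2*25
so gcd(3525, 475) = 25.
gcd(25, 15) = 5.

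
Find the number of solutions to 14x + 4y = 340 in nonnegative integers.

gcd(14, 4):
  14 = 3*4 + 2
  4 = 2*2
so gcd(14, 4) = 2.
Back-substitute for Bézout coefficients:
  2 = 14 - 3*4
  ... = 14*(1) + 4*(-3)
Scale by 170: one solution is (170, -510). Reduce x mod 2: (0, 85).
General: x = 0 + 2t, y = 85 - 7t.
x ≥ 0 ⇒ t ≥ 0; y ≥ 0 ⇒ t ≤ 12. So t ∈ [0, 12]: 13 solutions.

13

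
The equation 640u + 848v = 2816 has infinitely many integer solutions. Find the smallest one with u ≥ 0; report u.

gcd(848, 640):
  848 = 1×640 + 208
  640 = 3×208 + 16
  208 = 13×16
so gcd(848, 640) = 16.
16 divides 2816, so solutions exist.
Back-substitute for Bézout coefficients:
  16 = 640 - 3×208
  ... = 640×(4) + 848×(-3)
Scale by 2816/16 = 176: (u₀, v₀) = (704, -528).
General solution: u = 704 + 53t, v = -528 - 40t for integer t.
u ≥ 0: smallest is 704 mod 53 = 15 (at t = -13), with v = -8.

15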